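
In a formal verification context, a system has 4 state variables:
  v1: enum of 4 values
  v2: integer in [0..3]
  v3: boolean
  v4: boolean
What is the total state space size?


State space = product of domain sizes of all variables.
Domain sizes:
  v1 (enum of 4 values): 4
  v2 (integer in [0..3]): 4
  v3 (boolean): 2
  v4 (boolean): 2
Product = 4 * 4 * 2 * 2 = 64

64


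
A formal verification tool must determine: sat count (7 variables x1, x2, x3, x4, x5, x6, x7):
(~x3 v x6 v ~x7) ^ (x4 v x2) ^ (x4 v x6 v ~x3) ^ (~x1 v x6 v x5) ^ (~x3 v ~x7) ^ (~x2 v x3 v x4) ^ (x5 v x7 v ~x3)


CNF with 7 clauses over 7 vars (128 assignments).
An assignment satisfies CNF iff every clause has >=1 true literal.
Check each row (bits = x1,x2,x3,x4,x5,x6,x7; clause T/F shown):
  row 0 [0000000]: clauses=TFTTTTT -> 0
  row 1 [0000001]: clauses=TFTTTTT -> 0
  row 2 [0000010]: clauses=TFTTTTT -> 0
  row 3 [0000011]: clauses=TFTTTTT -> 0
  row 4 [0000100]: clauses=TFTTTTT -> 0
  (every remaining row is evaluated the same way; all 128 results are listed next)
Full result column, 8 rows per line (x1,x2,x3,x4 fixed per line; x5,x6,x7 runs 000..111 left to right):
  rows 0-7 [x1,x2,x3,x4=0000]: 00000000  (ones: 0)
  rows 8-15 [x1,x2,x3,x4=0001]: 11111111  (ones: 8)
  rows 16-23 [x1,x2,x3,x4=0010]: 00000000  (ones: 0)
  rows 24-31 [x1,x2,x3,x4=0011]: 00001010  (ones: 2)
  rows 32-39 [x1,x2,x3,x4=0100]: 00000000  (ones: 0)
  rows 40-47 [x1,x2,x3,x4=0101]: 11111111  (ones: 8)
  rows 48-55 [x1,x2,x3,x4=0110]: 00000010  (ones: 1)
  rows 56-63 [x1,x2,x3,x4=0111]: 00001010  (ones: 2)
  rows 64-71 [x1,x2,x3,x4=1000]: 00000000  (ones: 0)
  rows 72-79 [x1,x2,x3,x4=1001]: 00111111  (ones: 6)
  rows 80-87 [x1,x2,x3,x4=1010]: 00000000  (ones: 0)
  rows 88-95 [x1,x2,x3,x4=1011]: 00001010  (ones: 2)
  rows 96-103 [x1,x2,x3,x4=1100]: 00000000  (ones: 0)
  rows 104-111 [x1,x2,x3,x4=1101]: 00111111  (ones: 6)
  rows 112-119 [x1,x2,x3,x4=1110]: 00000010  (ones: 1)
  rows 120-127 [x1,x2,x3,x4=1111]: 00001010  (ones: 2)
Satisfying assignments = 0+8+0+2+0+8+1+2+0+6+0+2+0+6+1+2 = 38

38


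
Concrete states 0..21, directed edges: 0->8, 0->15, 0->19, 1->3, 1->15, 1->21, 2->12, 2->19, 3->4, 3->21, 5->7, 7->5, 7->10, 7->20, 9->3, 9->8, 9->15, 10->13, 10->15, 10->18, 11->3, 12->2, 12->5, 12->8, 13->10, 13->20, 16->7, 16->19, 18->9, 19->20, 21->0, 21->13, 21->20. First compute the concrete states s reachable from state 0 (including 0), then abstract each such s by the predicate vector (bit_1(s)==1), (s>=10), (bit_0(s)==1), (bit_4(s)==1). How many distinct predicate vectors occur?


BFS from 0:
Concrete reachable: {0, 8, 15, 19, 20}
Abstract via predicates (bit_1(s)==1), (s>=10), (bit_0(s)==1), (bit_4(s)==1):
  (0,0,0,0) <- {0, 8}
  (0,1,0,1) <- {20}
  (1,1,1,0) <- {15}
  (1,1,1,1) <- {19}
Distinct abstract states = 4

4


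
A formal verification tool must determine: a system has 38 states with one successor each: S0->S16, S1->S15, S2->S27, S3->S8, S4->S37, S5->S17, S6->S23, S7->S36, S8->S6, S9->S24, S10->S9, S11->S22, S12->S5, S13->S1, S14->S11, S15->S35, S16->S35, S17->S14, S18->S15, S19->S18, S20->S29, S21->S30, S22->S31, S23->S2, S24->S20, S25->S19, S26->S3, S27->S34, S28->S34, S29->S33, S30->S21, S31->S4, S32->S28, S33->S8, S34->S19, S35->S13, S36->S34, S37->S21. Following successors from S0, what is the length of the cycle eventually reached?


Trace from S0 until a state repeats:
  S0 -> S16 -> S35 -> S13 -> S1 -> S15 -> S35
S35 first seen at step 2, revisited at step 6.
Cycle length = 6 - 2 = 4

4


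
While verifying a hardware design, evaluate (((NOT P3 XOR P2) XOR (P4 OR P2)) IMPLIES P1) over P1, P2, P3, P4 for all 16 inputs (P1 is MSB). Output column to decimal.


Formula: (((NOT P3 XOR P2) XOR (P4 OR P2)) IMPLIES P1) over P1, P2, P3, P4 (16 rows)
Evaluate each row (bits = P1,P2,P3,P4, MSB first):
  row 0 [0000]: (((NOT 0 XOR 0) XOR (0 OR 0)) IMPLIES 0) -> 0
  row 1 [0001]: (((NOT 0 XOR 0) XOR (1 OR 0)) IMPLIES 0) -> 1
  row 2 [0010]: (((NOT 1 XOR 0) XOR (0 OR 0)) IMPLIES 0) -> 1
  row 3 [0011]: (((NOT 1 XOR 0) XOR (1 OR 0)) IMPLIES 0) -> 0
  row 4 [0100]: (((NOT 0 XOR 1) XOR (0 OR 1)) IMPLIES 0) -> 0
  row 5 [0101]: (((NOT 0 XOR 1) XOR (1 OR 1)) IMPLIES 0) -> 0
  row 6 [0110]: (((NOT 1 XOR 1) XOR (0 OR 1)) IMPLIES 0) -> 1
  row 7 [0111]: (((NOT 1 XOR 1) XOR (1 OR 1)) IMPLIES 0) -> 1
  row 8 [1000]: (((NOT 0 XOR 0) XOR (0 OR 0)) IMPLIES 1) -> 1
  row 9 [1001]: (((NOT 0 XOR 0) XOR (1 OR 0)) IMPLIES 1) -> 1
  row 10 [1010]: (((NOT 1 XOR 0) XOR (0 OR 0)) IMPLIES 1) -> 1
  row 11 [1011]: (((NOT 1 XOR 0) XOR (1 OR 0)) IMPLIES 1) -> 1
  row 12 [1100]: (((NOT 0 XOR 1) XOR (0 OR 1)) IMPLIES 1) -> 1
  row 13 [1101]: (((NOT 0 XOR 1) XOR (1 OR 1)) IMPLIES 1) -> 1
  row 14 [1110]: (((NOT 1 XOR 1) XOR (0 OR 1)) IMPLIES 1) -> 1
  row 15 [1111]: (((NOT 1 XOR 1) XOR (1 OR 1)) IMPLIES 1) -> 1
Full result column, 4 rows per line (P1,P2 fixed per line; P3,P4 runs 00..11 left to right):
  rows 0-3 [P1,P2=00]: 0110  = hex 6
  rows 4-7 [P1,P2=01]: 0011  = hex 3
  rows 8-11 [P1,P2=10]: 1111  = hex F
  rows 12-15 [P1,P2=11]: 1111  = hex F
Output column (row 0 .. row 15) = 0110001111111111
Output column grouped in 4s = 0110 0011 1111 1111 = 0x63FF
Convert to decimal digit by digit (value = value*16 + digit):
  6 -> 6
  6*16 + 3 = 99
  99*16 + 15 (F) = 1599
  1599*16 + 15 (F) = 25599
Decimal = 25599

25599


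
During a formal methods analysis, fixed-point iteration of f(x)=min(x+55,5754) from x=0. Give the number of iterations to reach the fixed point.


Step 1: x=0, cap=5754, increment=55
Step 2: x grows by 55 each step until capped at 5754; fixed point is x=5754
Step 3: iterations = ceil(5754/55) = 105

105


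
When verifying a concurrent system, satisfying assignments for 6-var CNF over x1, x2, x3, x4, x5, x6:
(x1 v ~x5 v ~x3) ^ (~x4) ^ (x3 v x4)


CNF with 3 clauses over 6 vars (64 assignments).
An assignment satisfies CNF iff every clause has >=1 true literal.
Check each row (bits = x1,x2,x3,x4,x5,x6; clause T/F shown):
  row 0 [000000]: clauses=TTF -> 0
  row 1 [000001]: clauses=TTF -> 0
  row 2 [000010]: clauses=TTF -> 0
  row 3 [000011]: clauses=TTF -> 0
  row 4 [000100]: clauses=TFT -> 0
  (every remaining row is evaluated the same way; all 64 results are listed next)
Full result column, 8 rows per line (x1,x2,x3 fixed per line; x4,x5,x6 runs 000..111 left to right):
  rows 0-7 [x1,x2,x3=000]: 00000000  (ones: 0)
  rows 8-15 [x1,x2,x3=001]: 11000000  (ones: 2)
  rows 16-23 [x1,x2,x3=010]: 00000000  (ones: 0)
  rows 24-31 [x1,x2,x3=011]: 11000000  (ones: 2)
  rows 32-39 [x1,x2,x3=100]: 00000000  (ones: 0)
  rows 40-47 [x1,x2,x3=101]: 11110000  (ones: 4)
  rows 48-55 [x1,x2,x3=110]: 00000000  (ones: 0)
  rows 56-63 [x1,x2,x3=111]: 11110000  (ones: 4)
Satisfying assignments = 0+2+0+2+0+4+0+4 = 12

12


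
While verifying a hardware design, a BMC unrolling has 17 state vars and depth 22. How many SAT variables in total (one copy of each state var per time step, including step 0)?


BMC unrolls to depth k, creating one copy of each state var for steps 0..k.
Step count = 22 + 1 = 23 (steps 0 through 22)
Vars per step = 17
Total = 17 * 23 = 391

391


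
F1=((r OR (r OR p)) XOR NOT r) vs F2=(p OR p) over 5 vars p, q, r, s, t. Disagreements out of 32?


F1 = ((r OR (r OR p)) XOR NOT r)
F2 = (p OR p)
Evaluate both on each of 32 rows (bits = p,q,r,s,t):
  row 0 [00000]: F1=1 F2=0 (differ) -> 1
  row 1 [00001]: F1=1 F2=0 (differ) -> 1
  row 2 [00010]: F1=1 F2=0 (differ) -> 1
  row 3 [00011]: F1=1 F2=0 (differ) -> 1
  row 4 [00100]: F1=1 F2=0 (differ) -> 1
  row 5 [00101]: F1=1 F2=0 (differ) -> 1
  row 6 [00110]: F1=1 F2=0 (differ) -> 1
  row 7 [00111]: F1=1 F2=0 (differ) -> 1
  row 8 [01000]: F1=1 F2=0 (differ) -> 1
  row 9 [01001]: F1=1 F2=0 (differ) -> 1
  row 10 [01010]: F1=1 F2=0 (differ) -> 1
  row 11 [01011]: F1=1 F2=0 (differ) -> 1
  row 12 [01100]: F1=1 F2=0 (differ) -> 1
  row 13 [01101]: F1=1 F2=0 (differ) -> 1
  row 14 [01110]: F1=1 F2=0 (differ) -> 1
  row 15 [01111]: F1=1 F2=0 (differ) -> 1
  row 16 [10000]: F1=0 F2=1 (differ) -> 1
  row 17 [10001]: F1=0 F2=1 (differ) -> 1
  row 18 [10010]: F1=0 F2=1 (differ) -> 1
  row 19 [10011]: F1=0 F2=1 (differ) -> 1
  row 20 [10100]: F1=1 F2=1 -> 0
  row 21 [10101]: F1=1 F2=1 -> 0
  row 22 [10110]: F1=1 F2=1 -> 0
  row 23 [10111]: F1=1 F2=1 -> 0
  row 24 [11000]: F1=0 F2=1 (differ) -> 1
  row 25 [11001]: F1=0 F2=1 (differ) -> 1
  row 26 [11010]: F1=0 F2=1 (differ) -> 1
  row 27 [11011]: F1=0 F2=1 (differ) -> 1
  row 28 [11100]: F1=1 F2=1 -> 0
  row 29 [11101]: F1=1 F2=1 -> 0
  row 30 [11110]: F1=1 F2=1 -> 0
  row 31 [11111]: F1=1 F2=1 -> 0
Full result column, 8 rows per line (p,q fixed per line; r,s,t runs 000..111 left to right):
  rows 0-7 [p,q=00]: 11111111  (ones: 8)
  rows 8-15 [p,q=01]: 11111111  (ones: 8)
  rows 16-23 [p,q=10]: 11110000  (ones: 4)
  rows 24-31 [p,q=11]: 11110000  (ones: 4)
Disagreements = 8+8+4+4 = 24

24


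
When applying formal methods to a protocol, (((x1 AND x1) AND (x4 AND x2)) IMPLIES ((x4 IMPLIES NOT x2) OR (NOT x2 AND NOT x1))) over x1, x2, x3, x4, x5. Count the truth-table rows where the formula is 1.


Formula: (((x1 AND x1) AND (x4 AND x2)) IMPLIES ((x4 IMPLIES NOT x2) OR (NOT x2 AND NOT x1))) over 5 vars (32 rows)
Evaluate each row (x1, x2, x3, x4, x5 as bits, MSB first):
  row 0 [00000]: (((0 AND 0) AND (0 AND 0)) IMPLIES ((0 IMPLIES NOT 0) OR (NOT 0 AND NOT 0))) -> 1
  row 1 [00001]: (((0 AND 0) AND (0 AND 0)) IMPLIES ((0 IMPLIES NOT 0) OR (NOT 0 AND NOT 0))) -> 1
  row 2 [00010]: (((0 AND 0) AND (1 AND 0)) IMPLIES ((1 IMPLIES NOT 0) OR (NOT 0 AND NOT 0))) -> 1
  row 3 [00011]: (((0 AND 0) AND (1 AND 0)) IMPLIES ((1 IMPLIES NOT 0) OR (NOT 0 AND NOT 0))) -> 1
  row 4 [00100]: (((0 AND 0) AND (0 AND 0)) IMPLIES ((0 IMPLIES NOT 0) OR (NOT 0 AND NOT 0))) -> 1
  row 5 [00101]: (((0 AND 0) AND (0 AND 0)) IMPLIES ((0 IMPLIES NOT 0) OR (NOT 0 AND NOT 0))) -> 1
  row 6 [00110]: (((0 AND 0) AND (1 AND 0)) IMPLIES ((1 IMPLIES NOT 0) OR (NOT 0 AND NOT 0))) -> 1
  row 7 [00111]: (((0 AND 0) AND (1 AND 0)) IMPLIES ((1 IMPLIES NOT 0) OR (NOT 0 AND NOT 0))) -> 1
  row 8 [01000]: (((0 AND 0) AND (0 AND 1)) IMPLIES ((0 IMPLIES NOT 1) OR (NOT 1 AND NOT 0))) -> 1
  row 9 [01001]: (((0 AND 0) AND (0 AND 1)) IMPLIES ((0 IMPLIES NOT 1) OR (NOT 1 AND NOT 0))) -> 1
  row 10 [01010]: (((0 AND 0) AND (1 AND 1)) IMPLIES ((1 IMPLIES NOT 1) OR (NOT 1 AND NOT 0))) -> 1
  row 11 [01011]: (((0 AND 0) AND (1 AND 1)) IMPLIES ((1 IMPLIES NOT 1) OR (NOT 1 AND NOT 0))) -> 1
  row 12 [01100]: (((0 AND 0) AND (0 AND 1)) IMPLIES ((0 IMPLIES NOT 1) OR (NOT 1 AND NOT 0))) -> 1
  row 13 [01101]: (((0 AND 0) AND (0 AND 1)) IMPLIES ((0 IMPLIES NOT 1) OR (NOT 1 AND NOT 0))) -> 1
  row 14 [01110]: (((0 AND 0) AND (1 AND 1)) IMPLIES ((1 IMPLIES NOT 1) OR (NOT 1 AND NOT 0))) -> 1
  row 15 [01111]: (((0 AND 0) AND (1 AND 1)) IMPLIES ((1 IMPLIES NOT 1) OR (NOT 1 AND NOT 0))) -> 1
  row 16 [10000]: (((1 AND 1) AND (0 AND 0)) IMPLIES ((0 IMPLIES NOT 0) OR (NOT 0 AND NOT 1))) -> 1
  row 17 [10001]: (((1 AND 1) AND (0 AND 0)) IMPLIES ((0 IMPLIES NOT 0) OR (NOT 0 AND NOT 1))) -> 1
  row 18 [10010]: (((1 AND 1) AND (1 AND 0)) IMPLIES ((1 IMPLIES NOT 0) OR (NOT 0 AND NOT 1))) -> 1
  row 19 [10011]: (((1 AND 1) AND (1 AND 0)) IMPLIES ((1 IMPLIES NOT 0) OR (NOT 0 AND NOT 1))) -> 1
  row 20 [10100]: (((1 AND 1) AND (0 AND 0)) IMPLIES ((0 IMPLIES NOT 0) OR (NOT 0 AND NOT 1))) -> 1
  row 21 [10101]: (((1 AND 1) AND (0 AND 0)) IMPLIES ((0 IMPLIES NOT 0) OR (NOT 0 AND NOT 1))) -> 1
  row 22 [10110]: (((1 AND 1) AND (1 AND 0)) IMPLIES ((1 IMPLIES NOT 0) OR (NOT 0 AND NOT 1))) -> 1
  row 23 [10111]: (((1 AND 1) AND (1 AND 0)) IMPLIES ((1 IMPLIES NOT 0) OR (NOT 0 AND NOT 1))) -> 1
  row 24 [11000]: (((1 AND 1) AND (0 AND 1)) IMPLIES ((0 IMPLIES NOT 1) OR (NOT 1 AND NOT 1))) -> 1
  row 25 [11001]: (((1 AND 1) AND (0 AND 1)) IMPLIES ((0 IMPLIES NOT 1) OR (NOT 1 AND NOT 1))) -> 1
  row 26 [11010]: (((1 AND 1) AND (1 AND 1)) IMPLIES ((1 IMPLIES NOT 1) OR (NOT 1 AND NOT 1))) -> 0
  row 27 [11011]: (((1 AND 1) AND (1 AND 1)) IMPLIES ((1 IMPLIES NOT 1) OR (NOT 1 AND NOT 1))) -> 0
  row 28 [11100]: (((1 AND 1) AND (0 AND 1)) IMPLIES ((0 IMPLIES NOT 1) OR (NOT 1 AND NOT 1))) -> 1
  row 29 [11101]: (((1 AND 1) AND (0 AND 1)) IMPLIES ((0 IMPLIES NOT 1) OR (NOT 1 AND NOT 1))) -> 1
  row 30 [11110]: (((1 AND 1) AND (1 AND 1)) IMPLIES ((1 IMPLIES NOT 1) OR (NOT 1 AND NOT 1))) -> 0
  row 31 [11111]: (((1 AND 1) AND (1 AND 1)) IMPLIES ((1 IMPLIES NOT 1) OR (NOT 1 AND NOT 1))) -> 0
Full result column, 8 rows per line (x1,x2 fixed per line; x3,x4,x5 runs 000..111 left to right):
  rows 0-7 [x1,x2=00]: 11111111  (ones: 8)
  rows 8-15 [x1,x2=01]: 11111111  (ones: 8)
  rows 16-23 [x1,x2=10]: 11111111  (ones: 8)
  rows 24-31 [x1,x2=11]: 11001100  (ones: 4)
Count of 1-rows = 8+8+8+4 = 28

28


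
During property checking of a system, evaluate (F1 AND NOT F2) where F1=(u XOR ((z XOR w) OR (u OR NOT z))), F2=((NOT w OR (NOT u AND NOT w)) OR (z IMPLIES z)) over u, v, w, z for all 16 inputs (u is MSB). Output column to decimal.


F1 = (u XOR ((z XOR w) OR (u OR NOT z)))
F2 = ((NOT w OR (NOT u AND NOT w)) OR (z IMPLIES z))
Counterexample to F1=>F2 is where F1=1 and F2=0.
Evaluate each row (bits = u,v,w,z, MSB first):
  row 0 [0000]: F1=1 F2=1 -> F1&~F2 -> 0
  row 1 [0001]: F1=1 F2=1 -> F1&~F2 -> 0
  row 2 [0010]: F1=1 F2=1 -> F1&~F2 -> 0
  row 3 [0011]: F1=0 F2=1 -> F1&~F2 -> 0
  row 4 [0100]: F1=1 F2=1 -> F1&~F2 -> 0
  row 5 [0101]: F1=1 F2=1 -> F1&~F2 -> 0
  row 6 [0110]: F1=1 F2=1 -> F1&~F2 -> 0
  row 7 [0111]: F1=0 F2=1 -> F1&~F2 -> 0
  row 8 [1000]: F1=0 F2=1 -> F1&~F2 -> 0
  row 9 [1001]: F1=0 F2=1 -> F1&~F2 -> 0
  row 10 [1010]: F1=0 F2=1 -> F1&~F2 -> 0
  row 11 [1011]: F1=0 F2=1 -> F1&~F2 -> 0
  row 12 [1100]: F1=0 F2=1 -> F1&~F2 -> 0
  row 13 [1101]: F1=0 F2=1 -> F1&~F2 -> 0
  row 14 [1110]: F1=0 F2=1 -> F1&~F2 -> 0
  row 15 [1111]: F1=0 F2=1 -> F1&~F2 -> 0
Full result column, 4 rows per line (u,v fixed per line; w,z runs 00..11 left to right):
  rows 0-3 [u,v=00]: 0000  = hex 0
  rows 4-7 [u,v=01]: 0000  = hex 0
  rows 8-11 [u,v=10]: 0000  = hex 0
  rows 12-15 [u,v=11]: 0000  = hex 0
Counterexample vector (row 0 .. row 15) = 0000000000000000
Output column grouped in 4s = 0000 0000 0000 0000 = 0x0000
Convert to decimal digit by digit (value = value*16 + digit):
  0 -> 0
  0*16 + 0 = 0
  0*16 + 0 = 0
  0*16 + 0 = 0
Decimal = 0

0


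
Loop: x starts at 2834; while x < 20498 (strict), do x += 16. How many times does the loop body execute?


Step 1: x goes from 2834 toward 20498 by 16; the body runs while x<20498, so iterations = ceil((bound-start)/step)
Step 2: Distance=17664
Step 3: ceil(17664/16)=1104

1104


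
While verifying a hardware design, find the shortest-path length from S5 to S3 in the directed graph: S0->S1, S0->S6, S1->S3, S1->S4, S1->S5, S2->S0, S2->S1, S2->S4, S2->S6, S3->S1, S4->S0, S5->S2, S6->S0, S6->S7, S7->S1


BFS layer-by-layer from S5:
  dist 0: {S5}
  dist 1: {S2}
  dist 2: {S0, S1, S4, S6}
  dist 3: {S3, S7}
  -> S3 reached at distance 3
Shortest path length = 3

3


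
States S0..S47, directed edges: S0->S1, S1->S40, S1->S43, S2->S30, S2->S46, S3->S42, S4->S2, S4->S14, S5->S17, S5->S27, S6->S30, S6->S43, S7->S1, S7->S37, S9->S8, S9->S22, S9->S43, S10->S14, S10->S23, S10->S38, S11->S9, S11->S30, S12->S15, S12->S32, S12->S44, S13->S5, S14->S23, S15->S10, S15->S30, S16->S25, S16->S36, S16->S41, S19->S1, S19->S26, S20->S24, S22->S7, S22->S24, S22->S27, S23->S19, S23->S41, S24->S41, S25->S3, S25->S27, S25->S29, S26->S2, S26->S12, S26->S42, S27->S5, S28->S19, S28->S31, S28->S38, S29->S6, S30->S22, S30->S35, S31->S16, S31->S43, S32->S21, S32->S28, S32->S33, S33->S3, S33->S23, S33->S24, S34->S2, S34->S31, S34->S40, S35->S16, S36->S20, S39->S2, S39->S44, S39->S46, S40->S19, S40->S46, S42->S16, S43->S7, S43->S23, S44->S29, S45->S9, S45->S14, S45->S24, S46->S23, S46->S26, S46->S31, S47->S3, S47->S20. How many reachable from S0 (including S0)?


BFS from S0:
  layer 0: {S0}
  layer 1: {S1}
  layer 2: {S40, S43}
  layer 3: {S7, S19, S23, S46}
  layer 4: {S26, S31, S37, S41}
  layer 5: {S2, S12, S16, S42}
  layer 6: {S15, S25, S30, S32, S36, S44}
  layer 7: {S3, S10, S20, S21, S22, S27, S28, S29, S33, S35}
  layer 8: {S5, S6, S14, S24, S38}
  layer 9: {S17}
Reachable set: {S0, S1, S2, S3, S5, S6, S7, S10, S12, S14, S15, S16, S17, S19, S20, S21, S22, S23, S24, S25, S26, S27, S28, S29, S30, S31, S32, S33, S35, S36, S37, S38, S40, S41, S42, S43, S44, S46}
Count = 38

38


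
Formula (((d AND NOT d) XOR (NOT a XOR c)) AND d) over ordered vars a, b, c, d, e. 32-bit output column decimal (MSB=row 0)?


Formula: (((d AND NOT d) XOR (NOT a XOR c)) AND d) over a, b, c, d, e (32 rows)
Evaluate each row (bits = a,b,c,d,e, MSB first):
  row 0 [00000]: (((0 AND NOT 0) XOR (NOT 0 XOR 0)) AND 0) -> 0
  row 1 [00001]: (((0 AND NOT 0) XOR (NOT 0 XOR 0)) AND 0) -> 0
  row 2 [00010]: (((1 AND NOT 1) XOR (NOT 0 XOR 0)) AND 1) -> 1
  row 3 [00011]: (((1 AND NOT 1) XOR (NOT 0 XOR 0)) AND 1) -> 1
  row 4 [00100]: (((0 AND NOT 0) XOR (NOT 0 XOR 1)) AND 0) -> 0
  row 5 [00101]: (((0 AND NOT 0) XOR (NOT 0 XOR 1)) AND 0) -> 0
  row 6 [00110]: (((1 AND NOT 1) XOR (NOT 0 XOR 1)) AND 1) -> 0
  row 7 [00111]: (((1 AND NOT 1) XOR (NOT 0 XOR 1)) AND 1) -> 0
  row 8 [01000]: (((0 AND NOT 0) XOR (NOT 0 XOR 0)) AND 0) -> 0
  row 9 [01001]: (((0 AND NOT 0) XOR (NOT 0 XOR 0)) AND 0) -> 0
  row 10 [01010]: (((1 AND NOT 1) XOR (NOT 0 XOR 0)) AND 1) -> 1
  row 11 [01011]: (((1 AND NOT 1) XOR (NOT 0 XOR 0)) AND 1) -> 1
  row 12 [01100]: (((0 AND NOT 0) XOR (NOT 0 XOR 1)) AND 0) -> 0
  row 13 [01101]: (((0 AND NOT 0) XOR (NOT 0 XOR 1)) AND 0) -> 0
  row 14 [01110]: (((1 AND NOT 1) XOR (NOT 0 XOR 1)) AND 1) -> 0
  row 15 [01111]: (((1 AND NOT 1) XOR (NOT 0 XOR 1)) AND 1) -> 0
  row 16 [10000]: (((0 AND NOT 0) XOR (NOT 1 XOR 0)) AND 0) -> 0
  row 17 [10001]: (((0 AND NOT 0) XOR (NOT 1 XOR 0)) AND 0) -> 0
  row 18 [10010]: (((1 AND NOT 1) XOR (NOT 1 XOR 0)) AND 1) -> 0
  row 19 [10011]: (((1 AND NOT 1) XOR (NOT 1 XOR 0)) AND 1) -> 0
  row 20 [10100]: (((0 AND NOT 0) XOR (NOT 1 XOR 1)) AND 0) -> 0
  row 21 [10101]: (((0 AND NOT 0) XOR (NOT 1 XOR 1)) AND 0) -> 0
  row 22 [10110]: (((1 AND NOT 1) XOR (NOT 1 XOR 1)) AND 1) -> 1
  row 23 [10111]: (((1 AND NOT 1) XOR (NOT 1 XOR 1)) AND 1) -> 1
  row 24 [11000]: (((0 AND NOT 0) XOR (NOT 1 XOR 0)) AND 0) -> 0
  row 25 [11001]: (((0 AND NOT 0) XOR (NOT 1 XOR 0)) AND 0) -> 0
  row 26 [11010]: (((1 AND NOT 1) XOR (NOT 1 XOR 0)) AND 1) -> 0
  row 27 [11011]: (((1 AND NOT 1) XOR (NOT 1 XOR 0)) AND 1) -> 0
  row 28 [11100]: (((0 AND NOT 0) XOR (NOT 1 XOR 1)) AND 0) -> 0
  row 29 [11101]: (((0 AND NOT 0) XOR (NOT 1 XOR 1)) AND 0) -> 0
  row 30 [11110]: (((1 AND NOT 1) XOR (NOT 1 XOR 1)) AND 1) -> 1
  row 31 [11111]: (((1 AND NOT 1) XOR (NOT 1 XOR 1)) AND 1) -> 1
Full result column, 4 rows per line (a,b,c fixed per line; d,e runs 00..11 left to right):
  rows 0-3 [a,b,c=000]: 0011  = hex 3
  rows 4-7 [a,b,c=001]: 0000  = hex 0
  rows 8-11 [a,b,c=010]: 0011  = hex 3
  rows 12-15 [a,b,c=011]: 0000  = hex 0
  rows 16-19 [a,b,c=100]: 0000  = hex 0
  rows 20-23 [a,b,c=101]: 0011  = hex 3
  rows 24-27 [a,b,c=110]: 0000  = hex 0
  rows 28-31 [a,b,c=111]: 0011  = hex 3
Output column (row 0 .. row 31) = 00110000001100000000001100000011
Output column grouped in 4s = 0011 0000 0011 0000 0000 0011 0000 0011 = 0x30300303
Convert to decimal digit by digit (value = value*16 + digit):
  3 -> 3
  3*16 + 0 = 48
  48*16 + 3 = 771
  771*16 + 0 = 12336
  12336*16 + 0 = 197376
  197376*16 + 3 = 3158019
  3158019*16 + 0 = 50528304
  50528304*16 + 3 = 808452867
Decimal = 808452867

808452867


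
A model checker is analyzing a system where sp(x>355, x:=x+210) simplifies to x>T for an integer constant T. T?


Formula: sp(P, x:=E) = exists old_x. (x = E[old_x/x]) AND P[old_x/x] (old_x is the value of x before the assignment; eliminate old_x by solving x = E[old_x/x] for old_x)
Step 1: Precondition P: x>355, i.e. old_x > 355
Step 2: Assignment gives x = old_x + 210, so old_x = x - 210
Step 3: Substitute into P: x - 210 > 355
Step 4: Simplify: x > 355+210 = 565

565


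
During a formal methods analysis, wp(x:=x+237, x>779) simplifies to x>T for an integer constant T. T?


Formula: wp(x:=E, P) = P[E/x] (substitute E for x in postcondition)
Step 1: Postcondition: x>779
Step 2: Substitute x+237 for x: x+237>779
Step 3: Solve for x: x > 779-237 = 542

542


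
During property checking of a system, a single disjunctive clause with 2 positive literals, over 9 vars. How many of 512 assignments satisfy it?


Step 1: Total=2^9=512
Step 2: Unsat when all 2 false: 2^7=128
Step 3: Sat=512-128=384

384


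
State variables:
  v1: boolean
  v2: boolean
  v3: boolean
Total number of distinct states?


State space = product of domain sizes of all variables.
Domain sizes:
  v1 (boolean): 2
  v2 (boolean): 2
  v3 (boolean): 2
Product = 2 * 2 * 2 = 8

8


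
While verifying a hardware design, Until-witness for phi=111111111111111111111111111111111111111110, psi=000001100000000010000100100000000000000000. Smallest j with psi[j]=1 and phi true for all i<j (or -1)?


(phi U psi) at 0: need smallest j with psi[j]=1 and phi[i]=1 for all i in [0,j).
Scan from step 0:
  step 0: phi=1, psi=0 -> continue
  step 1: phi=1, psi=0 -> continue
  step 2: phi=1, psi=0 -> continue
  step 3: phi=1, psi=0 -> continue
  step 5: psi=1 and phi held for [0,5) -> witness found
Witness step = 5

5


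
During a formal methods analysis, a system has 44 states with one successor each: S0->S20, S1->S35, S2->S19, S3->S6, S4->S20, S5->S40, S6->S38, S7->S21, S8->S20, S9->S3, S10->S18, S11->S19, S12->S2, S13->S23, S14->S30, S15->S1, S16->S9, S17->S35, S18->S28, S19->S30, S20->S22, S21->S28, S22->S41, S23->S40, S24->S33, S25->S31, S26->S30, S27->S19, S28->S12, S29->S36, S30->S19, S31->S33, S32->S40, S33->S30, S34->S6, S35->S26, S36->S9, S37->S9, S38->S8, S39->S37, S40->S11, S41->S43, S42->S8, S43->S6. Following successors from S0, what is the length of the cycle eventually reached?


Trace from S0 until a state repeats:
  S0 -> S20 -> S22 -> S41 -> S43 -> S6 -> S38 -> S8 -> S20
S20 first seen at step 1, revisited at step 8.
Cycle length = 8 - 1 = 7

7


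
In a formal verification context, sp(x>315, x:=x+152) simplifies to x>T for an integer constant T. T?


Formula: sp(P, x:=E) = exists old_x. (x = E[old_x/x]) AND P[old_x/x] (old_x is the value of x before the assignment; eliminate old_x by solving x = E[old_x/x] for old_x)
Step 1: Precondition P: x>315, i.e. old_x > 315
Step 2: Assignment gives x = old_x + 152, so old_x = x - 152
Step 3: Substitute into P: x - 152 > 315
Step 4: Simplify: x > 315+152 = 467

467


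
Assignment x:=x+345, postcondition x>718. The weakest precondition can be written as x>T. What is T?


Formula: wp(x:=E, P) = P[E/x] (substitute E for x in postcondition)
Step 1: Postcondition: x>718
Step 2: Substitute x+345 for x: x+345>718
Step 3: Solve for x: x > 718-345 = 373

373


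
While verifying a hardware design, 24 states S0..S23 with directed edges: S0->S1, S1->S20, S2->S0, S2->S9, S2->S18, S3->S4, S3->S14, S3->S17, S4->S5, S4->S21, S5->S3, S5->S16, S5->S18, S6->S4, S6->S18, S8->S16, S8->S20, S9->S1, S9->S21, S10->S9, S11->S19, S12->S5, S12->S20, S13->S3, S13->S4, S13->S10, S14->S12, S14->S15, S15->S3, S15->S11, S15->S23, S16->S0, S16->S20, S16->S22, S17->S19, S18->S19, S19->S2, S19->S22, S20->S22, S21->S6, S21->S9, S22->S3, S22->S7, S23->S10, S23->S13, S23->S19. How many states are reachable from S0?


BFS from S0:
  layer 0: {S0}
  layer 1: {S1}
  layer 2: {S20}
  layer 3: {S22}
  layer 4: {S3, S7}
  layer 5: {S4, S14, S17}
  layer 6: {S5, S12, S15, S19, S21}
  layer 7: {S2, S6, S9, S11, S16, S18, S23}
  layer 8: {S10, S13}
Reachable set: {S0, S1, S2, S3, S4, S5, S6, S7, S9, S10, S11, S12, S13, S14, S15, S16, S17, S18, S19, S20, S21, S22, S23}
Count = 23

23


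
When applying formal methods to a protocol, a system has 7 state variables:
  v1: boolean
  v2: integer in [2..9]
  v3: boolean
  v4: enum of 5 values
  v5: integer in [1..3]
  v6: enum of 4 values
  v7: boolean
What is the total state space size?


State space = product of domain sizes of all variables.
Domain sizes:
  v1 (boolean): 2
  v2 (integer in [2..9]): 8
  v3 (boolean): 2
  v4 (enum of 5 values): 5
  v5 (integer in [1..3]): 3
  v6 (enum of 4 values): 4
  v7 (boolean): 2
Product = 2 * 8 * 2 * 5 * 3 * 4 * 2 = 3840

3840


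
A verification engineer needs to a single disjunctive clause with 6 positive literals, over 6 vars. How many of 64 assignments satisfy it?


Step 1: Total=2^6=64
Step 2: Unsat when all 6 false: 2^0=1
Step 3: Sat=64-1=63

63


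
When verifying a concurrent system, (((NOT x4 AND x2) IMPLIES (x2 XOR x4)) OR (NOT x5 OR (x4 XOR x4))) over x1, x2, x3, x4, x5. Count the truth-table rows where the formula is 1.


Formula: (((NOT x4 AND x2) IMPLIES (x2 XOR x4)) OR (NOT x5 OR (x4 XOR x4))) over 5 vars (32 rows)
Evaluate each row (x1, x2, x3, x4, x5 as bits, MSB first):
  row 0 [00000]: (((NOT 0 AND 0) IMPLIES (0 XOR 0)) OR (NOT 0 OR (0 XOR 0))) -> 1
  row 1 [00001]: (((NOT 0 AND 0) IMPLIES (0 XOR 0)) OR (NOT 1 OR (0 XOR 0))) -> 1
  row 2 [00010]: (((NOT 1 AND 0) IMPLIES (0 XOR 1)) OR (NOT 0 OR (1 XOR 1))) -> 1
  row 3 [00011]: (((NOT 1 AND 0) IMPLIES (0 XOR 1)) OR (NOT 1 OR (1 XOR 1))) -> 1
  row 4 [00100]: (((NOT 0 AND 0) IMPLIES (0 XOR 0)) OR (NOT 0 OR (0 XOR 0))) -> 1
  row 5 [00101]: (((NOT 0 AND 0) IMPLIES (0 XOR 0)) OR (NOT 1 OR (0 XOR 0))) -> 1
  row 6 [00110]: (((NOT 1 AND 0) IMPLIES (0 XOR 1)) OR (NOT 0 OR (1 XOR 1))) -> 1
  row 7 [00111]: (((NOT 1 AND 0) IMPLIES (0 XOR 1)) OR (NOT 1 OR (1 XOR 1))) -> 1
  row 8 [01000]: (((NOT 0 AND 1) IMPLIES (1 XOR 0)) OR (NOT 0 OR (0 XOR 0))) -> 1
  row 9 [01001]: (((NOT 0 AND 1) IMPLIES (1 XOR 0)) OR (NOT 1 OR (0 XOR 0))) -> 1
  row 10 [01010]: (((NOT 1 AND 1) IMPLIES (1 XOR 1)) OR (NOT 0 OR (1 XOR 1))) -> 1
  row 11 [01011]: (((NOT 1 AND 1) IMPLIES (1 XOR 1)) OR (NOT 1 OR (1 XOR 1))) -> 1
  row 12 [01100]: (((NOT 0 AND 1) IMPLIES (1 XOR 0)) OR (NOT 0 OR (0 XOR 0))) -> 1
  row 13 [01101]: (((NOT 0 AND 1) IMPLIES (1 XOR 0)) OR (NOT 1 OR (0 XOR 0))) -> 1
  row 14 [01110]: (((NOT 1 AND 1) IMPLIES (1 XOR 1)) OR (NOT 0 OR (1 XOR 1))) -> 1
  row 15 [01111]: (((NOT 1 AND 1) IMPLIES (1 XOR 1)) OR (NOT 1 OR (1 XOR 1))) -> 1
  row 16 [10000]: (((NOT 0 AND 0) IMPLIES (0 XOR 0)) OR (NOT 0 OR (0 XOR 0))) -> 1
  row 17 [10001]: (((NOT 0 AND 0) IMPLIES (0 XOR 0)) OR (NOT 1 OR (0 XOR 0))) -> 1
  row 18 [10010]: (((NOT 1 AND 0) IMPLIES (0 XOR 1)) OR (NOT 0 OR (1 XOR 1))) -> 1
  row 19 [10011]: (((NOT 1 AND 0) IMPLIES (0 XOR 1)) OR (NOT 1 OR (1 XOR 1))) -> 1
  row 20 [10100]: (((NOT 0 AND 0) IMPLIES (0 XOR 0)) OR (NOT 0 OR (0 XOR 0))) -> 1
  row 21 [10101]: (((NOT 0 AND 0) IMPLIES (0 XOR 0)) OR (NOT 1 OR (0 XOR 0))) -> 1
  row 22 [10110]: (((NOT 1 AND 0) IMPLIES (0 XOR 1)) OR (NOT 0 OR (1 XOR 1))) -> 1
  row 23 [10111]: (((NOT 1 AND 0) IMPLIES (0 XOR 1)) OR (NOT 1 OR (1 XOR 1))) -> 1
  row 24 [11000]: (((NOT 0 AND 1) IMPLIES (1 XOR 0)) OR (NOT 0 OR (0 XOR 0))) -> 1
  row 25 [11001]: (((NOT 0 AND 1) IMPLIES (1 XOR 0)) OR (NOT 1 OR (0 XOR 0))) -> 1
  row 26 [11010]: (((NOT 1 AND 1) IMPLIES (1 XOR 1)) OR (NOT 0 OR (1 XOR 1))) -> 1
  row 27 [11011]: (((NOT 1 AND 1) IMPLIES (1 XOR 1)) OR (NOT 1 OR (1 XOR 1))) -> 1
  row 28 [11100]: (((NOT 0 AND 1) IMPLIES (1 XOR 0)) OR (NOT 0 OR (0 XOR 0))) -> 1
  row 29 [11101]: (((NOT 0 AND 1) IMPLIES (1 XOR 0)) OR (NOT 1 OR (0 XOR 0))) -> 1
  row 30 [11110]: (((NOT 1 AND 1) IMPLIES (1 XOR 1)) OR (NOT 0 OR (1 XOR 1))) -> 1
  row 31 [11111]: (((NOT 1 AND 1) IMPLIES (1 XOR 1)) OR (NOT 1 OR (1 XOR 1))) -> 1
Full result column, 8 rows per line (x1,x2 fixed per line; x3,x4,x5 runs 000..111 left to right):
  rows 0-7 [x1,x2=00]: 11111111  (ones: 8)
  rows 8-15 [x1,x2=01]: 11111111  (ones: 8)
  rows 16-23 [x1,x2=10]: 11111111  (ones: 8)
  rows 24-31 [x1,x2=11]: 11111111  (ones: 8)
Count of 1-rows = 8+8+8+8 = 32

32


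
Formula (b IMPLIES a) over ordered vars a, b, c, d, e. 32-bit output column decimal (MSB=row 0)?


Formula: (b IMPLIES a) over a, b, c, d, e (32 rows)
Evaluate each row (bits = a,b,c,d,e, MSB first):
  row 0 [00000]: (0 IMPLIES 0) -> 1
  row 1 [00001]: (0 IMPLIES 0) -> 1
  row 2 [00010]: (0 IMPLIES 0) -> 1
  row 3 [00011]: (0 IMPLIES 0) -> 1
  row 4 [00100]: (0 IMPLIES 0) -> 1
  row 5 [00101]: (0 IMPLIES 0) -> 1
  row 6 [00110]: (0 IMPLIES 0) -> 1
  row 7 [00111]: (0 IMPLIES 0) -> 1
  row 8 [01000]: (1 IMPLIES 0) -> 0
  row 9 [01001]: (1 IMPLIES 0) -> 0
  row 10 [01010]: (1 IMPLIES 0) -> 0
  row 11 [01011]: (1 IMPLIES 0) -> 0
  row 12 [01100]: (1 IMPLIES 0) -> 0
  row 13 [01101]: (1 IMPLIES 0) -> 0
  row 14 [01110]: (1 IMPLIES 0) -> 0
  row 15 [01111]: (1 IMPLIES 0) -> 0
  row 16 [10000]: (0 IMPLIES 1) -> 1
  row 17 [10001]: (0 IMPLIES 1) -> 1
  row 18 [10010]: (0 IMPLIES 1) -> 1
  row 19 [10011]: (0 IMPLIES 1) -> 1
  row 20 [10100]: (0 IMPLIES 1) -> 1
  row 21 [10101]: (0 IMPLIES 1) -> 1
  row 22 [10110]: (0 IMPLIES 1) -> 1
  row 23 [10111]: (0 IMPLIES 1) -> 1
  row 24 [11000]: (1 IMPLIES 1) -> 1
  row 25 [11001]: (1 IMPLIES 1) -> 1
  row 26 [11010]: (1 IMPLIES 1) -> 1
  row 27 [11011]: (1 IMPLIES 1) -> 1
  row 28 [11100]: (1 IMPLIES 1) -> 1
  row 29 [11101]: (1 IMPLIES 1) -> 1
  row 30 [11110]: (1 IMPLIES 1) -> 1
  row 31 [11111]: (1 IMPLIES 1) -> 1
Full result column, 4 rows per line (a,b,c fixed per line; d,e runs 00..11 left to right):
  rows 0-3 [a,b,c=000]: 1111  = hex F
  rows 4-7 [a,b,c=001]: 1111  = hex F
  rows 8-11 [a,b,c=010]: 0000  = hex 0
  rows 12-15 [a,b,c=011]: 0000  = hex 0
  rows 16-19 [a,b,c=100]: 1111  = hex F
  rows 20-23 [a,b,c=101]: 1111  = hex F
  rows 24-27 [a,b,c=110]: 1111  = hex F
  rows 28-31 [a,b,c=111]: 1111  = hex F
Output column (row 0 .. row 31) = 11111111000000001111111111111111
Output column grouped in 4s = 1111 1111 0000 0000 1111 1111 1111 1111 = 0xFF00FFFF
Convert to decimal digit by digit (value = value*16 + digit):
  F -> 15
  15*16 + 15 (F) = 255
  255*16 + 0 = 4080
  4080*16 + 0 = 65280
  65280*16 + 15 (F) = 1044495
  1044495*16 + 15 (F) = 16711935
  16711935*16 + 15 (F) = 267390975
  267390975*16 + 15 (F) = 4278255615
Decimal = 4278255615

4278255615


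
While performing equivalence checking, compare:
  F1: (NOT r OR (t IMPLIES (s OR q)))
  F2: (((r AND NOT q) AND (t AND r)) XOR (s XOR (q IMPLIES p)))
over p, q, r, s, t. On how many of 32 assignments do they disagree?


F1 = (NOT r OR (t IMPLIES (s OR q)))
F2 = (((r AND NOT q) AND (t AND r)) XOR (s XOR (q IMPLIES p)))
Evaluate both on each of 32 rows (bits = p,q,r,s,t):
  row 0 [00000]: F1=1 F2=1 -> 0
  row 1 [00001]: F1=1 F2=1 -> 0
  row 2 [00010]: F1=1 F2=0 (differ) -> 1
  row 3 [00011]: F1=1 F2=0 (differ) -> 1
  row 4 [00100]: F1=1 F2=1 -> 0
  row 5 [00101]: F1=0 F2=0 -> 0
  row 6 [00110]: F1=1 F2=0 (differ) -> 1
  row 7 [00111]: F1=1 F2=1 -> 0
  row 8 [01000]: F1=1 F2=0 (differ) -> 1
  row 9 [01001]: F1=1 F2=0 (differ) -> 1
  row 10 [01010]: F1=1 F2=1 -> 0
  row 11 [01011]: F1=1 F2=1 -> 0
  row 12 [01100]: F1=1 F2=0 (differ) -> 1
  row 13 [01101]: F1=1 F2=0 (differ) -> 1
  row 14 [01110]: F1=1 F2=1 -> 0
  row 15 [01111]: F1=1 F2=1 -> 0
  row 16 [10000]: F1=1 F2=1 -> 0
  row 17 [10001]: F1=1 F2=1 -> 0
  row 18 [10010]: F1=1 F2=0 (differ) -> 1
  row 19 [10011]: F1=1 F2=0 (differ) -> 1
  row 20 [10100]: F1=1 F2=1 -> 0
  row 21 [10101]: F1=0 F2=0 -> 0
  row 22 [10110]: F1=1 F2=0 (differ) -> 1
  row 23 [10111]: F1=1 F2=1 -> 0
  row 24 [11000]: F1=1 F2=1 -> 0
  row 25 [11001]: F1=1 F2=1 -> 0
  row 26 [11010]: F1=1 F2=0 (differ) -> 1
  row 27 [11011]: F1=1 F2=0 (differ) -> 1
  row 28 [11100]: F1=1 F2=1 -> 0
  row 29 [11101]: F1=1 F2=1 -> 0
  row 30 [11110]: F1=1 F2=0 (differ) -> 1
  row 31 [11111]: F1=1 F2=0 (differ) -> 1
Full result column, 8 rows per line (p,q fixed per line; r,s,t runs 000..111 left to right):
  rows 0-7 [p,q=00]: 00110010  (ones: 3)
  rows 8-15 [p,q=01]: 11001100  (ones: 4)
  rows 16-23 [p,q=10]: 00110010  (ones: 3)
  rows 24-31 [p,q=11]: 00110011  (ones: 4)
Disagreements = 3+4+3+4 = 14

14


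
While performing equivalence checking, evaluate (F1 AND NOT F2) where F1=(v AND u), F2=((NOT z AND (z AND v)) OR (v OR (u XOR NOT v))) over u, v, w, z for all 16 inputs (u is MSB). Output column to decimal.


F1 = (v AND u)
F2 = ((NOT z AND (z AND v)) OR (v OR (u XOR NOT v)))
Counterexample to F1=>F2 is where F1=1 and F2=0.
Evaluate each row (bits = u,v,w,z, MSB first):
  row 0 [0000]: F1=0 F2=1 -> F1&~F2 -> 0
  row 1 [0001]: F1=0 F2=1 -> F1&~F2 -> 0
  row 2 [0010]: F1=0 F2=1 -> F1&~F2 -> 0
  row 3 [0011]: F1=0 F2=1 -> F1&~F2 -> 0
  row 4 [0100]: F1=0 F2=1 -> F1&~F2 -> 0
  row 5 [0101]: F1=0 F2=1 -> F1&~F2 -> 0
  row 6 [0110]: F1=0 F2=1 -> F1&~F2 -> 0
  row 7 [0111]: F1=0 F2=1 -> F1&~F2 -> 0
  row 8 [1000]: F1=0 F2=0 -> F1&~F2 -> 0
  row 9 [1001]: F1=0 F2=0 -> F1&~F2 -> 0
  row 10 [1010]: F1=0 F2=0 -> F1&~F2 -> 0
  row 11 [1011]: F1=0 F2=0 -> F1&~F2 -> 0
  row 12 [1100]: F1=1 F2=1 -> F1&~F2 -> 0
  row 13 [1101]: F1=1 F2=1 -> F1&~F2 -> 0
  row 14 [1110]: F1=1 F2=1 -> F1&~F2 -> 0
  row 15 [1111]: F1=1 F2=1 -> F1&~F2 -> 0
Full result column, 4 rows per line (u,v fixed per line; w,z runs 00..11 left to right):
  rows 0-3 [u,v=00]: 0000  = hex 0
  rows 4-7 [u,v=01]: 0000  = hex 0
  rows 8-11 [u,v=10]: 0000  = hex 0
  rows 12-15 [u,v=11]: 0000  = hex 0
Counterexample vector (row 0 .. row 15) = 0000000000000000
Output column grouped in 4s = 0000 0000 0000 0000 = 0x0000
Convert to decimal digit by digit (value = value*16 + digit):
  0 -> 0
  0*16 + 0 = 0
  0*16 + 0 = 0
  0*16 + 0 = 0
Decimal = 0

0


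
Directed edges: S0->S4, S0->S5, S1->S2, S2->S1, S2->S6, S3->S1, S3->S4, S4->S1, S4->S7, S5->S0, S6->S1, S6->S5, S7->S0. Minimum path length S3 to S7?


BFS layer-by-layer from S3:
  dist 0: {S3}
  dist 1: {S1, S4}
  dist 2: {S2, S7}
  -> S7 reached at distance 2
Shortest path length = 2

2


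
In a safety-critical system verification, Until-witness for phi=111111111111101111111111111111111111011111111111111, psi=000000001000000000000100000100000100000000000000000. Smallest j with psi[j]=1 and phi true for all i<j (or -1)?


(phi U psi) at 0: need smallest j with psi[j]=1 and phi[i]=1 for all i in [0,j).
Scan from step 0:
  step 0: phi=1, psi=0 -> continue
  step 1: phi=1, psi=0 -> continue
  step 2: phi=1, psi=0 -> continue
  step 3: phi=1, psi=0 -> continue
  step 8: psi=1 and phi held for [0,8) -> witness found
Witness step = 8

8


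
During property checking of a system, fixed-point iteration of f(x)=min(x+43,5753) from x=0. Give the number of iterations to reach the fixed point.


Step 1: x=0, cap=5753, increment=43
Step 2: x grows by 43 each step until capped at 5753; fixed point is x=5753
Step 3: iterations = ceil(5753/43) = 134

134


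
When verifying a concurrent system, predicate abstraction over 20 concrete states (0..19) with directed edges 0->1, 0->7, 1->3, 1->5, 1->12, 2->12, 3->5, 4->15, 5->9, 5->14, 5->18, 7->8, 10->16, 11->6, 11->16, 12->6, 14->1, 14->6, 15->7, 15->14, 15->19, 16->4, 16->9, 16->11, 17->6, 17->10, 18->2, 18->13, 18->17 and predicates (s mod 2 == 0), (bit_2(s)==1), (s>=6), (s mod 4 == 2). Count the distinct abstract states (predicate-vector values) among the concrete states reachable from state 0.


BFS from 0:
Concrete reachable: {0, 1, 2, 3, 4, 5, 6, 7, 8, 9, 10, 11, 12, 13, 14, 15, 16, 17, 18, 19}
Abstract via predicates (s mod 2 == 0), (bit_2(s)==1), (s>=6), (s mod 4 == 2):
  (0,0,0,0) <- {1, 3}
  (0,0,1,0) <- {9, 11, 17, 19}
  (0,1,0,0) <- {5}
  (0,1,1,0) <- {7, 13, 15}
  (1,0,0,0) <- {0}
  (1,0,0,1) <- {2}
  (1,0,1,0) <- {8, 16}
  (1,0,1,1) <- {10, 18}
  (1,1,0,0) <- {4}
  (1,1,1,0) <- {12}
  (1,1,1,1) <- {6, 14}
Distinct abstract states = 11

11


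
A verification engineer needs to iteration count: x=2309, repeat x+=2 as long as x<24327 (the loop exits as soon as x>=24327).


Step 1: x goes from 2309 toward 24327 by 2; the body runs while x<24327, so iterations = ceil((bound-start)/step)
Step 2: Distance=22018
Step 3: ceil(22018/2)=11009

11009


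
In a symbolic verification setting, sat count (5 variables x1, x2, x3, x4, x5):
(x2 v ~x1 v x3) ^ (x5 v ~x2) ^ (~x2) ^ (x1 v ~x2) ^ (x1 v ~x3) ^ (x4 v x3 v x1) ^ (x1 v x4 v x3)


CNF with 7 clauses over 5 vars (32 assignments).
An assignment satisfies CNF iff every clause has >=1 true literal.
Check each row (bits = x1,x2,x3,x4,x5; clause T/F shown):
  row 0 [00000]: clauses=TTTTTFF -> 0
  row 1 [00001]: clauses=TTTTTFF -> 0
  row 2 [00010]: clauses=TTTTTTT -> 1
  row 3 [00011]: clauses=TTTTTTT -> 1
  row 4 [00100]: clauses=TTTTFTT -> 0
  row 5 [00101]: clauses=TTTTFTT -> 0
  row 6 [00110]: clauses=TTTTFTT -> 0
  row 7 [00111]: clauses=TTTTFTT -> 0
  row 8 [01000]: clauses=TFFFTFF -> 0
  row 9 [01001]: clauses=TTFFTFF -> 0
  row 10 [01010]: clauses=TFFFTTT -> 0
  row 11 [01011]: clauses=TTFFTTT -> 0
  row 12 [01100]: clauses=TFFFFTT -> 0
  row 13 [01101]: clauses=TTFFFTT -> 0
  row 14 [01110]: clauses=TFFFFTT -> 0
  row 15 [01111]: clauses=TTFFFTT -> 0
  row 16 [10000]: clauses=FTTTTTT -> 0
  row 17 [10001]: clauses=FTTTTTT -> 0
  row 18 [10010]: clauses=FTTTTTT -> 0
  row 19 [10011]: clauses=FTTTTTT -> 0
  row 20 [10100]: clauses=TTTTTTT -> 1
  row 21 [10101]: clauses=TTTTTTT -> 1
  row 22 [10110]: clauses=TTTTTTT -> 1
  row 23 [10111]: clauses=TTTTTTT -> 1
  row 24 [11000]: clauses=TFFTTTT -> 0
  row 25 [11001]: clauses=TTFTTTT -> 0
  row 26 [11010]: clauses=TFFTTTT -> 0
  row 27 [11011]: clauses=TTFTTTT -> 0
  row 28 [11100]: clauses=TFFTTTT -> 0
  row 29 [11101]: clauses=TTFTTTT -> 0
  row 30 [11110]: clauses=TFFTTTT -> 0
  row 31 [11111]: clauses=TTFTTTT -> 0
Full result column, 8 rows per line (x1,x2 fixed per line; x3,x4,x5 runs 000..111 left to right):
  rows 0-7 [x1,x2=00]: 00110000  (ones: 2)
  rows 8-15 [x1,x2=01]: 00000000  (ones: 0)
  rows 16-23 [x1,x2=10]: 00001111  (ones: 4)
  rows 24-31 [x1,x2=11]: 00000000  (ones: 0)
Satisfying assignments = 2+0+4+0 = 6

6


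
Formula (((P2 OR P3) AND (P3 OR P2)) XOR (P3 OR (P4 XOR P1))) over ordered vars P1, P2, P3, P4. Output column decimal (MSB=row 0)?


Formula: (((P2 OR P3) AND (P3 OR P2)) XOR (P3 OR (P4 XOR P1))) over P1, P2, P3, P4 (16 rows)
Evaluate each row (bits = P1,P2,P3,P4, MSB first):
  row 0 [0000]: (((0 OR 0) AND (0 OR 0)) XOR (0 OR (0 XOR 0))) -> 0
  row 1 [0001]: (((0 OR 0) AND (0 OR 0)) XOR (0 OR (1 XOR 0))) -> 1
  row 2 [0010]: (((0 OR 1) AND (1 OR 0)) XOR (1 OR (0 XOR 0))) -> 0
  row 3 [0011]: (((0 OR 1) AND (1 OR 0)) XOR (1 OR (1 XOR 0))) -> 0
  row 4 [0100]: (((1 OR 0) AND (0 OR 1)) XOR (0 OR (0 XOR 0))) -> 1
  row 5 [0101]: (((1 OR 0) AND (0 OR 1)) XOR (0 OR (1 XOR 0))) -> 0
  row 6 [0110]: (((1 OR 1) AND (1 OR 1)) XOR (1 OR (0 XOR 0))) -> 0
  row 7 [0111]: (((1 OR 1) AND (1 OR 1)) XOR (1 OR (1 XOR 0))) -> 0
  row 8 [1000]: (((0 OR 0) AND (0 OR 0)) XOR (0 OR (0 XOR 1))) -> 1
  row 9 [1001]: (((0 OR 0) AND (0 OR 0)) XOR (0 OR (1 XOR 1))) -> 0
  row 10 [1010]: (((0 OR 1) AND (1 OR 0)) XOR (1 OR (0 XOR 1))) -> 0
  row 11 [1011]: (((0 OR 1) AND (1 OR 0)) XOR (1 OR (1 XOR 1))) -> 0
  row 12 [1100]: (((1 OR 0) AND (0 OR 1)) XOR (0 OR (0 XOR 1))) -> 0
  row 13 [1101]: (((1 OR 0) AND (0 OR 1)) XOR (0 OR (1 XOR 1))) -> 1
  row 14 [1110]: (((1 OR 1) AND (1 OR 1)) XOR (1 OR (0 XOR 1))) -> 0
  row 15 [1111]: (((1 OR 1) AND (1 OR 1)) XOR (1 OR (1 XOR 1))) -> 0
Full result column, 4 rows per line (P1,P2 fixed per line; P3,P4 runs 00..11 left to right):
  rows 0-3 [P1,P2=00]: 0100  = hex 4
  rows 4-7 [P1,P2=01]: 1000  = hex 8
  rows 8-11 [P1,P2=10]: 1000  = hex 8
  rows 12-15 [P1,P2=11]: 0100  = hex 4
Output column (row 0 .. row 15) = 0100100010000100
Output column grouped in 4s = 0100 1000 1000 0100 = 0x4884
Convert to decimal digit by digit (value = value*16 + digit):
  4 -> 4
  4*16 + 8 = 72
  72*16 + 8 = 1160
  1160*16 + 4 = 18564
Decimal = 18564

18564


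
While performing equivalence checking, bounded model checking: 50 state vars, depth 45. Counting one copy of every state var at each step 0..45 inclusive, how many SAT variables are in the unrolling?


BMC unrolls to depth k, creating one copy of each state var for steps 0..k.
Step count = 45 + 1 = 46 (steps 0 through 45)
Vars per step = 50
Total = 50 * 46 = 2300

2300


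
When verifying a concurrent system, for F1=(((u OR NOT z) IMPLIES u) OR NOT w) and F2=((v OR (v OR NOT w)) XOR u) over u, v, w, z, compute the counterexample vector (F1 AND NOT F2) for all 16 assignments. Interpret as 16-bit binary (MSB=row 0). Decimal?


F1 = (((u OR NOT z) IMPLIES u) OR NOT w)
F2 = ((v OR (v OR NOT w)) XOR u)
Counterexample to F1=>F2 is where F1=1 and F2=0.
Evaluate each row (bits = u,v,w,z, MSB first):
  row 0 [0000]: F1=1 F2=1 -> F1&~F2 -> 0
  row 1 [0001]: F1=1 F2=1 -> F1&~F2 -> 0
  row 2 [0010]: F1=0 F2=0 -> F1&~F2 -> 0
  row 3 [0011]: F1=1 F2=0 -> F1&~F2 -> 1
  row 4 [0100]: F1=1 F2=1 -> F1&~F2 -> 0
  row 5 [0101]: F1=1 F2=1 -> F1&~F2 -> 0
  row 6 [0110]: F1=0 F2=1 -> F1&~F2 -> 0
  row 7 [0111]: F1=1 F2=1 -> F1&~F2 -> 0
  row 8 [1000]: F1=1 F2=0 -> F1&~F2 -> 1
  row 9 [1001]: F1=1 F2=0 -> F1&~F2 -> 1
  row 10 [1010]: F1=1 F2=1 -> F1&~F2 -> 0
  row 11 [1011]: F1=1 F2=1 -> F1&~F2 -> 0
  row 12 [1100]: F1=1 F2=0 -> F1&~F2 -> 1
  row 13 [1101]: F1=1 F2=0 -> F1&~F2 -> 1
  row 14 [1110]: F1=1 F2=0 -> F1&~F2 -> 1
  row 15 [1111]: F1=1 F2=0 -> F1&~F2 -> 1
Full result column, 4 rows per line (u,v fixed per line; w,z runs 00..11 left to right):
  rows 0-3 [u,v=00]: 0001  = hex 1
  rows 4-7 [u,v=01]: 0000  = hex 0
  rows 8-11 [u,v=10]: 1100  = hex C
  rows 12-15 [u,v=11]: 1111  = hex F
Counterexample vector (row 0 .. row 15) = 0001000011001111
Output column grouped in 4s = 0001 0000 1100 1111 = 0x10CF
Convert to decimal digit by digit (value = value*16 + digit):
  1 -> 1
  1*16 + 0 = 16
  16*16 + 12 (C) = 268
  268*16 + 15 (F) = 4303
Decimal = 4303

4303
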